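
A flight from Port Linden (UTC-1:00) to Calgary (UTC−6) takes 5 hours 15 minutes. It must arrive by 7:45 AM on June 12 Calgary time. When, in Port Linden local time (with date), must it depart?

7:30 AM on June 12

Target arrival in UTC: 7:45 AM + 6:00 = 1:45 PM on Jun 12.
Subtract 5 hours and 15 minutes → departure 8:30 AM UTC on Jun 12.
Port Linden is UTC−1:00: 8:30 AM − 1:00 = 7:30 AM on Jun 12.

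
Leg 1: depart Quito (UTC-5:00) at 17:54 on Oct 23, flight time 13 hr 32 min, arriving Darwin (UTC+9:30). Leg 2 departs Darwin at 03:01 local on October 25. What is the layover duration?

5 hours 5 minutes

Convert departure to UTC: 17:54 + 5:00 = 22:54 UTC on Oct 23.
Add 13 hours and 32 minutes flight time → 12:26 UTC (Oct 24).
Darwin is UTC+9:30, so local arrival = 12:26 + 9:30 = 21:56 on Oct 24.
Layover = 03:01 − 21:56 (+1 day) = 5 hours 5 minutes.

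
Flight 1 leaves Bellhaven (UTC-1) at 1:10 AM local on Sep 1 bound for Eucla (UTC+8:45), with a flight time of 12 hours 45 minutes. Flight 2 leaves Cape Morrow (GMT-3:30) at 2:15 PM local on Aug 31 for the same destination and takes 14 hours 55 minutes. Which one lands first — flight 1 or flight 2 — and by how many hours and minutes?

Flight 1 in UTC: 1:10 AM + 1:00 = 2:10 AM on Sep 1.
+12 hours and 45 minutes → arrive 2:55 PM UTC on Sep 1.
Flight 2 in UTC: 2:15 PM + 3:30 = 5:45 PM on Aug 31.
+14 hours 55 minutes → arrive 8:40 AM UTC on Sep 1.
Flight 2 lands earlier by 6 hours 15 minutes.

the second, by 6 hours 15 minutes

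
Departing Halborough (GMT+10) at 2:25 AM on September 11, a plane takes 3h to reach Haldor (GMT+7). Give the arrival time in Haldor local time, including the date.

2:25 AM on September 11

Convert departure to UTC: 2:25 AM − 10:00 = 4:25 PM UTC on Sep 10.
Add 3 hours travel time → 7:25 PM UTC.
Haldor is UTC+7:00, so local arrival = 7:25 PM + 7:00 = 2:25 AM on Sep 11.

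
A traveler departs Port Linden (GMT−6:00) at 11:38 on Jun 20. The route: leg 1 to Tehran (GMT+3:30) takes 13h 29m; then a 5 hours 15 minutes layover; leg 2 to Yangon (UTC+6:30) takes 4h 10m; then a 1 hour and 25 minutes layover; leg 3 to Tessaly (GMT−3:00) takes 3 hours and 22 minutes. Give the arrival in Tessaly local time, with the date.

Convert departure to UTC: 11:38 + 6:00 = 17:38 UTC on Jun 20.
Add 13 hours and 29 minutes leg 1 → 07:07 UTC (Jun 21).
Add 5 hours and 15 minutes layover in Tehran → 12:22 UTC.
Add 4 hours 10 minutes leg 2 → 16:32 UTC.
Add 1 hour 25 minutes layover in Yangon → 17:57 UTC.
Add 3 hours and 22 minutes leg 3 → 21:19 UTC.
Tessaly is UTC−3:00, so local arrival = 21:19 − 3:00 = 18:19 on Jun 21.

18:19 on Jun 21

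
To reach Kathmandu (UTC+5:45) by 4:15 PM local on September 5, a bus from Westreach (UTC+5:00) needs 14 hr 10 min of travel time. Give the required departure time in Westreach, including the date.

1:20 AM on September 5

Target arrival in UTC: 4:15 PM − 5:45 = 10:30 AM on Sep 5.
Subtract 14 hours 10 minutes → departure 8:20 PM UTC on Sep 4.
Westreach is UTC+5:00: 8:20 PM + 5:00 = 1:20 AM on Sep 5.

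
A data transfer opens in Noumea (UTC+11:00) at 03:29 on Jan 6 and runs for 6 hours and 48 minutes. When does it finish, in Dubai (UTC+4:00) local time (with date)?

03:17 on Jan 6

Convert start to UTC: 03:29 − 11:00 = 16:29 UTC on Jan 5.
Add 6 hours 48 minutes duration → 23:17 UTC.
Dubai is UTC+4:00, so local end time = 23:17 + 4:00 = 03:17 on Jan 6.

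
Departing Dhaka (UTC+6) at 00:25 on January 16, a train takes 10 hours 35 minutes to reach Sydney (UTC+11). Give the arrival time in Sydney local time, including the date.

Convert departure to UTC: 00:25 − 6:00 = 18:25 UTC on Jan 15.
Add 10 hours and 35 minutes travel time → 05:00 UTC (Jan 16).
Sydney is UTC+11:00, so local arrival = 05:00 + 11:00 = 16:00 on Jan 16.

16:00 on January 16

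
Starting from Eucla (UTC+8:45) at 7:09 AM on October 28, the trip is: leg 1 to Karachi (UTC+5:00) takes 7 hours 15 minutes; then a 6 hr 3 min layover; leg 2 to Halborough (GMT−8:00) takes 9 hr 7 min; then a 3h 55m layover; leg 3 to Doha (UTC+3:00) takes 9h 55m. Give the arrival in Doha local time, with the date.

Convert departure to UTC: 7:09 AM − 8:45 = 10:24 PM UTC on Oct 27.
Add 7 hours and 15 minutes leg 1 → 5:39 AM UTC (Oct 28).
Add 6 hours 3 minutes layover in Karachi → 11:42 AM UTC.
Add 9 hours 7 minutes leg 2 → 8:49 PM UTC.
Add 3 hours 55 minutes layover in Halborough → 12:44 AM UTC (Oct 29).
Add 9 hours and 55 minutes leg 3 → 10:39 AM UTC.
Doha is UTC+3:00, so local arrival = 10:39 AM + 3:00 = 1:39 PM on Oct 29.

1:39 PM on Oct 29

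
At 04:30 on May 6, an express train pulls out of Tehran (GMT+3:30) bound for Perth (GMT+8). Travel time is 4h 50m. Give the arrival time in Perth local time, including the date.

13:50 on May 6

Perth is 4:30 ahead of Tehran.
After 4 hours 50 minutes it is 09:20 in Tehran.
Shift by the zone difference: 09:20 + 4:30 = 13:50 on May 6 in Perth.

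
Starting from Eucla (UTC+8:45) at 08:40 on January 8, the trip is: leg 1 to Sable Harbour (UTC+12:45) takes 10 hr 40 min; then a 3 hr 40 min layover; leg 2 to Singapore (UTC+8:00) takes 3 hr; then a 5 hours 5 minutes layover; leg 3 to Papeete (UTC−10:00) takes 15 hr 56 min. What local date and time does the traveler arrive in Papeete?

Convert departure to UTC: 08:40 − 8:45 = 23:55 UTC on Jan 7.
Add 10 hours 40 minutes leg 1 → 10:35 UTC (Jan 8).
Add 3 hours 40 minutes layover in Sable Harbour → 14:15 UTC.
Add 3 hours leg 2 → 17:15 UTC.
Add 5 hours and 5 minutes layover in Singapore → 22:20 UTC.
Add 15 hours 56 minutes leg 3 → 14:16 UTC (Jan 9).
Papeete is UTC−10:00, so local arrival = 14:16 − 10:00 = 04:16 on Jan 9.

04:16 on January 9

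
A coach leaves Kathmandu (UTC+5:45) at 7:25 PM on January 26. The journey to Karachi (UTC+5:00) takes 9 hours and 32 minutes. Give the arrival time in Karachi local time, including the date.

Convert departure to UTC: 7:25 PM − 5:45 = 1:40 PM UTC on Jan 26.
Add 9 hours 32 minutes travel time → 11:12 PM UTC.
Karachi is UTC+5:00, so local arrival = 11:12 PM + 5:00 = 4:12 AM on Jan 27.

4:12 AM on Jan 27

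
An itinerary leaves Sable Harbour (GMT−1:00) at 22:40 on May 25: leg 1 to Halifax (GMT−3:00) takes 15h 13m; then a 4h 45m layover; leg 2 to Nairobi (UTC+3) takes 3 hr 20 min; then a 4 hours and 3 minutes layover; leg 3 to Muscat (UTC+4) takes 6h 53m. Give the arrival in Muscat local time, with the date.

Convert departure to UTC: 22:40 + 1:00 = 23:40 UTC on May 25.
Add 15 hours and 13 minutes leg 1 → 14:53 UTC (May 26).
Add 4 hours and 45 minutes layover in Halifax → 19:38 UTC.
Add 3 hours 20 minutes leg 2 → 22:58 UTC.
Add 4 hours and 3 minutes layover in Nairobi → 03:01 UTC (May 27).
Add 6 hours 53 minutes leg 3 → 09:54 UTC.
Muscat is UTC+4:00, so local arrival = 09:54 + 4:00 = 13:54 on May 27.

13:54 on May 27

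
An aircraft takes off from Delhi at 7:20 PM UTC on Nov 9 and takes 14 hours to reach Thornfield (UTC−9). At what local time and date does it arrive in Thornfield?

12:20 AM on November 10

Departure is given in UTC: 7:20 PM on Nov 9.
Add 14 hours → 9:20 AM UTC (Nov 10).
Thornfield is UTC−9:00: 9:20 AM − 9:00 = 12:20 AM on Nov 10.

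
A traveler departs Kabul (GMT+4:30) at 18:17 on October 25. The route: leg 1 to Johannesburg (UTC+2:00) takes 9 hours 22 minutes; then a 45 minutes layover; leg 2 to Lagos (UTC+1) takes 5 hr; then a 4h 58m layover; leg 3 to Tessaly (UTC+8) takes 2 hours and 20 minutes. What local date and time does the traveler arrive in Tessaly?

20:12 on October 26

Convert departure to UTC: 18:17 − 4:30 = 13:47 UTC on Oct 25.
Add 9 hours 22 minutes leg 1 → 23:09 UTC.
Add 45 minutes layover in Johannesburg → 23:54 UTC.
Add 5 hours leg 2 → 04:54 UTC (Oct 26).
Add 4 hours 58 minutes layover in Lagos → 09:52 UTC.
Add 2 hours and 20 minutes leg 3 → 12:12 UTC.
Tessaly is UTC+8:00, so local arrival = 12:12 + 8:00 = 20:12 on Oct 26.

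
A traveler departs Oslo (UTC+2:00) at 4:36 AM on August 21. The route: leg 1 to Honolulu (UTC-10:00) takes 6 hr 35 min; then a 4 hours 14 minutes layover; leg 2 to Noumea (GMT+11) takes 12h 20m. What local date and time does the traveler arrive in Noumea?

12:45 PM on August 22

Convert departure to UTC: 4:36 AM − 2:00 = 2:36 AM UTC on Aug 21.
Add 6 hours and 35 minutes leg 1 → 9:11 AM UTC.
Add 4 hours 14 minutes layover in Honolulu → 1:25 PM UTC.
Add 12 hours and 20 minutes leg 2 → 1:45 AM UTC (Aug 22).
Noumea is UTC+11:00, so local arrival = 1:45 AM + 11:00 = 12:45 PM on Aug 22.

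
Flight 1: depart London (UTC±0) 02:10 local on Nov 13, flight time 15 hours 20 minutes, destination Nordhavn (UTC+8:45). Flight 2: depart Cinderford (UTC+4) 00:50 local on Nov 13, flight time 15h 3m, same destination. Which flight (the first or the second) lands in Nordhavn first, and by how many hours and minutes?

the second, by 5 hours 37 minutes

Flight 1 departs at 02:10 UTC (Nov 13).
+15 hours 20 minutes → arrive 17:30 UTC on Nov 13.
Flight 2 in UTC: 00:50 − 4:00 = 20:50 on Nov 12.
+15 hours 3 minutes → arrive 11:53 UTC on Nov 13.
Flight 2 lands earlier by 5 hours 37 minutes.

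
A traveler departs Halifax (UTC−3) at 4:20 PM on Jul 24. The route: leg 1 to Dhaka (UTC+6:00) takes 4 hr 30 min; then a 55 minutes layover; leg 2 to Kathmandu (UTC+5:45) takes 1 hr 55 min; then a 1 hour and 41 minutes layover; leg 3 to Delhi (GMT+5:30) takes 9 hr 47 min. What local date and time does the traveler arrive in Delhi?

Convert departure to UTC: 4:20 PM + 3:00 = 7:20 PM UTC on Jul 24.
Add 4 hours 30 minutes leg 1 → 11:50 PM UTC.
Add 55 minutes layover in Dhaka → 12:45 AM UTC (Jul 25).
Add 1 hour 55 minutes leg 2 → 2:40 AM UTC.
Add 1 hour and 41 minutes layover in Kathmandu → 4:21 AM UTC.
Add 9 hours and 47 minutes leg 3 → 2:08 PM UTC.
Delhi is UTC+5:30, so local arrival = 2:08 PM + 5:30 = 7:38 PM on Jul 25.

7:38 PM on Jul 25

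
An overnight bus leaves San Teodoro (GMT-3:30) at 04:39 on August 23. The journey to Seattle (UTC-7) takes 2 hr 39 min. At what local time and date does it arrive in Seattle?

Convert departure to UTC: 04:39 + 3:30 = 08:09 UTC on Aug 23.
Add 2 hours 39 minutes travel time → 10:48 UTC.
Seattle is UTC−7:00, so local arrival = 10:48 − 7:00 = 03:48 on Aug 23.

03:48 on August 23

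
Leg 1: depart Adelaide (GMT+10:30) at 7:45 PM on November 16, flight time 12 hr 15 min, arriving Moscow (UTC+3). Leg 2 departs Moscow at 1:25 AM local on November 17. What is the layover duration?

Convert departure to UTC: 7:45 PM − 10:30 = 9:15 AM UTC on Nov 16.
Add 12 hours 15 minutes flight time → 9:30 PM UTC.
Moscow is UTC+3:00, so local arrival = 9:30 PM + 3:00 = 12:30 AM on Nov 17.
Layover = 1:25 AM − 12:30 AM = 55 minutes.

55 minutes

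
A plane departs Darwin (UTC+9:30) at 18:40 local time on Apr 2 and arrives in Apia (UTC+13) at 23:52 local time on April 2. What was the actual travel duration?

Apia is 3:30 ahead of Darwin.
Clock-face elapsed time (ignoring zones) is 5 hours 12 minutes.
Actual elapsed = 5 hours 12 minutes − 3:30 = 1 hour 42 minutes.

1 hour 42 minutes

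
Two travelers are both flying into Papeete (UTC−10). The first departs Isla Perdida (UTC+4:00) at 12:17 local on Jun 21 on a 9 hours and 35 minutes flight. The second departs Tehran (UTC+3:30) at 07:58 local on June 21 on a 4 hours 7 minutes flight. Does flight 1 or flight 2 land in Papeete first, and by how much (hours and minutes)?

the second, by 9 hours 17 minutes

Flight 1 in UTC: 12:17 − 4:00 = 08:17 on Jun 21.
+9 hours and 35 minutes → arrive 17:52 UTC on Jun 21.
Flight 2 in UTC: 07:58 − 3:30 = 04:28 on Jun 21.
+4 hours 7 minutes → arrive 08:35 UTC on Jun 21.
Flight 2 lands earlier by 9 hours 17 minutes.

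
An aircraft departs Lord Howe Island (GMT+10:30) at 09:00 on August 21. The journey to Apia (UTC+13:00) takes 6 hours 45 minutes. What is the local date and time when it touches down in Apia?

Convert departure to UTC: 09:00 − 10:30 = 22:30 UTC on Aug 20.
Add 6 hours and 45 minutes travel time → 05:15 UTC (Aug 21).
Apia is UTC+13:00, so local arrival = 05:15 + 13:00 = 18:15 on Aug 21.

18:15 on Aug 21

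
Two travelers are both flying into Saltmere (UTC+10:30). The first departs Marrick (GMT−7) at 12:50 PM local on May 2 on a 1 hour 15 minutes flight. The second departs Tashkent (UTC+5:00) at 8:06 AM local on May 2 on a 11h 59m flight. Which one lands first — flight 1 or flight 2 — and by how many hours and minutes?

Flight 1 in UTC: 12:50 PM + 7:00 = 7:50 PM on May 2.
+1 hour 15 minutes → arrive 9:05 PM UTC on May 2.
Flight 2 in UTC: 8:06 AM − 5:00 = 3:06 AM on May 2.
+11 hours 59 minutes → arrive 3:05 PM UTC on May 2.
Flight 2 lands earlier by 6 hours.

the second, by 6 hours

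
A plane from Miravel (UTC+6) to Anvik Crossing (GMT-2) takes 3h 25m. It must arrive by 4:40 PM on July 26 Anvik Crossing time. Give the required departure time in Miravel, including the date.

9:15 PM on Jul 26

Target arrival in UTC: 4:40 PM + 2:00 = 6:40 PM on Jul 26.
Subtract 3 hours 25 minutes → departure 3:15 PM UTC on Jul 26.
Miravel is UTC+6:00: 3:15 PM + 6:00 = 9:15 PM on Jul 26.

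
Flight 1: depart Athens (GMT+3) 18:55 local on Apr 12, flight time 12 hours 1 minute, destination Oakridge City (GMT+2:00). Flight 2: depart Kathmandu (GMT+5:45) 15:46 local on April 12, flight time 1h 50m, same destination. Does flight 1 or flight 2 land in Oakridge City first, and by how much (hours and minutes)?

the second, by 16 hours 5 minutes

Flight 1 in UTC: 18:55 − 3:00 = 15:55 on Apr 12.
+12 hours and 1 minute → arrive 03:56 UTC on Apr 13.
Flight 2 in UTC: 15:46 − 5:45 = 10:01 on Apr 12.
+1 hour 50 minutes → arrive 11:51 UTC on Apr 12.
Flight 2 lands earlier by 16 hours 5 minutes.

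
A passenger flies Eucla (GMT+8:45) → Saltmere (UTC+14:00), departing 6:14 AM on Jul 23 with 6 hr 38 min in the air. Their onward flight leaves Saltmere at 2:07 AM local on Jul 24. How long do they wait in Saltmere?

8 hours

Convert departure to UTC: 6:14 AM − 8:45 = 9:29 PM UTC on Jul 22.
Add 6 hours and 38 minutes flight time → 4:07 AM UTC (Jul 23).
Saltmere is UTC+14:00, so local arrival = 4:07 AM + 14:00 = 6:07 PM on Jul 23.
Layover = 2:07 AM − 6:07 PM (+1 day) = 8 hours.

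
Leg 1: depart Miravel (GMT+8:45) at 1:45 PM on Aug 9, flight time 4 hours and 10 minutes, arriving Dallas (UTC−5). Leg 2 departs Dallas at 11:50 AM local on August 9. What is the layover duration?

7 hours 40 minutes

Convert departure to UTC: 1:45 PM − 8:45 = 5:00 AM UTC on Aug 9.
Add 4 hours 10 minutes flight time → 9:10 AM UTC.
Dallas is UTC−5:00, so local arrival = 9:10 AM − 5:00 = 4:10 AM on Aug 9.
Layover = 11:50 AM − 4:10 AM = 7 hours 40 minutes.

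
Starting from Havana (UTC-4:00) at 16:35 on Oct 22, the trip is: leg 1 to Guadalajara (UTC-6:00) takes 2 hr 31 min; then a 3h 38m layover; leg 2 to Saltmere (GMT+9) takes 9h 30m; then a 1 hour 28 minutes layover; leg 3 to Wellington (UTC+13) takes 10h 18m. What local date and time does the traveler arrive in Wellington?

13:00 on October 24

Convert departure to UTC: 16:35 + 4:00 = 20:35 UTC on Oct 22.
Add 2 hours 31 minutes leg 1 → 23:06 UTC.
Add 3 hours 38 minutes layover in Guadalajara → 02:44 UTC (Oct 23).
Add 9 hours and 30 minutes leg 2 → 12:14 UTC.
Add 1 hour and 28 minutes layover in Saltmere → 13:42 UTC.
Add 10 hours 18 minutes leg 3 → 00:00 UTC (Oct 24).
Wellington is UTC+13:00, so local arrival = 00:00 + 13:00 = 13:00 on Oct 24.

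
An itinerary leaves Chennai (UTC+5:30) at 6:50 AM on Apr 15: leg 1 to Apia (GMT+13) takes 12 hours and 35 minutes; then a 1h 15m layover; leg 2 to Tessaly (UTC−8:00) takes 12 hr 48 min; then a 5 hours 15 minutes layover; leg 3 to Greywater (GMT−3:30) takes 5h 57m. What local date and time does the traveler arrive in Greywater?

Convert departure to UTC: 6:50 AM − 5:30 = 1:20 AM UTC on Apr 15.
Add 12 hours and 35 minutes leg 1 → 1:55 PM UTC.
Add 1 hour 15 minutes layover in Apia → 3:10 PM UTC.
Add 12 hours 48 minutes leg 2 → 3:58 AM UTC (Apr 16).
Add 5 hours 15 minutes layover in Tessaly → 9:13 AM UTC.
Add 5 hours 57 minutes leg 3 → 3:10 PM UTC.
Greywater is UTC−3:30, so local arrival = 3:10 PM − 3:30 = 11:40 AM on Apr 16.

11:40 AM on April 16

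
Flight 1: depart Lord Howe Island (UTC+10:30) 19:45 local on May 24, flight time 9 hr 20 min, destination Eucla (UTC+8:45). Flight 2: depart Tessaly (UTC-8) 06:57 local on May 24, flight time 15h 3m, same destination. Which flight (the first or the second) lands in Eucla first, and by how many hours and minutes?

Flight 1 in UTC: 19:45 − 10:30 = 09:15 on May 24.
+9 hours and 20 minutes → arrive 18:35 UTC on May 24.
Flight 2 in UTC: 06:57 + 8:00 = 14:57 on May 24.
+15 hours 3 minutes → arrive 06:00 UTC on May 25.
Flight 1 lands earlier by 11 hours 25 minutes.

the first, by 11 hours 25 minutes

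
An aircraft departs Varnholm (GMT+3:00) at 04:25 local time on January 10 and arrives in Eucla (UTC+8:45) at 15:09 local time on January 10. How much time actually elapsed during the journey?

Departure in UTC: 04:25 − 3:00 = 01:25 on Jan 10.
Arrival in UTC: 15:09 − 8:45 = 06:24 on Jan 10.
Elapsed = 06:24 − 01:25 = 4 hours 59 minutes.

4 hours 59 minutes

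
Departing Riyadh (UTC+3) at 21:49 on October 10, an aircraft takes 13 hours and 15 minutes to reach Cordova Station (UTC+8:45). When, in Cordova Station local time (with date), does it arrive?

Convert departure to UTC: 21:49 − 3:00 = 18:49 UTC on Oct 10.
Add 13 hours and 15 minutes travel time → 08:04 UTC (Oct 11).
Cordova Station is UTC+8:45, so local arrival = 08:04 + 8:45 = 16:49 on Oct 11.

16:49 on Oct 11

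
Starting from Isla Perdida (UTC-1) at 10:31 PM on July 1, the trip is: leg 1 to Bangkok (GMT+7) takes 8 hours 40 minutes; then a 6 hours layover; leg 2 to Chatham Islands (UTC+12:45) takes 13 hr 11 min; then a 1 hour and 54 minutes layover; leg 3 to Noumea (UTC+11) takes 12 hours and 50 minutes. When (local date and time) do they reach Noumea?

5:06 AM on Jul 4

Convert departure to UTC: 10:31 PM + 1:00 = 11:31 PM UTC on Jul 1.
Add 8 hours 40 minutes leg 1 → 8:11 AM UTC (Jul 2).
Add 6 hours layover in Bangkok → 2:11 PM UTC.
Add 13 hours and 11 minutes leg 2 → 3:22 AM UTC (Jul 3).
Add 1 hour and 54 minutes layover in Chatham Islands → 5:16 AM UTC.
Add 12 hours and 50 minutes leg 3 → 6:06 PM UTC.
Noumea is UTC+11:00, so local arrival = 6:06 PM + 11:00 = 5:06 AM on Jul 4.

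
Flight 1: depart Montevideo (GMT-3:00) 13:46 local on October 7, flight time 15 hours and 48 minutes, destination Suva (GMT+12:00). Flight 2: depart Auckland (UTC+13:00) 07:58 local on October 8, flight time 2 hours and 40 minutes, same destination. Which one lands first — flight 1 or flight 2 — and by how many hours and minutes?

the second, by 10 hours 56 minutes

Flight 1 in UTC: 13:46 + 3:00 = 16:46 on Oct 7.
+15 hours and 48 minutes → arrive 08:34 UTC on Oct 8.
Flight 2 in UTC: 07:58 − 13:00 = 18:58 on Oct 7.
+2 hours and 40 minutes → arrive 21:38 UTC on Oct 7.
Flight 2 lands earlier by 10 hours 56 minutes.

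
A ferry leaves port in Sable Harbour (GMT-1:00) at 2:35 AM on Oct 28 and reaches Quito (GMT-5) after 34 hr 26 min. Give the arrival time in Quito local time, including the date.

Convert departure to UTC: 2:35 AM + 1:00 = 3:35 AM UTC on Oct 28.
Add 34 hours 26 minutes travel time → 2:01 PM UTC (Oct 29).
Quito is UTC−5:00, so local arrival = 2:01 PM − 5:00 = 9:01 AM on Oct 29.

9:01 AM on Oct 29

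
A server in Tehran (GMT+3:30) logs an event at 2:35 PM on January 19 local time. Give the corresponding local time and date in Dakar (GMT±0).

11:05 AM on January 19

In UTC: 2:35 PM − 3:30 = 11:05 AM on Jan 19.
Dakar is UTC+0, so it is 11:05 AM on Jan 19.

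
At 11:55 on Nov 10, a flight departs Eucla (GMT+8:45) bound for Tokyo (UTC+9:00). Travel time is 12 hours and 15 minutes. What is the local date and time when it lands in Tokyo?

Convert departure to UTC: 11:55 − 8:45 = 03:10 UTC on Nov 10.
Add 12 hours 15 minutes travel time → 15:25 UTC.
Tokyo is UTC+9:00, so local arrival = 15:25 + 9:00 = 00:25 on Nov 11.

00:25 on November 11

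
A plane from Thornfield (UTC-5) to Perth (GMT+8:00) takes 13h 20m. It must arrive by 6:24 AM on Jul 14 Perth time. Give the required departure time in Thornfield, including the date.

4:04 AM on Jul 13

Target arrival in UTC: 6:24 AM − 8:00 = 10:24 PM on Jul 13.
Subtract 13 hours and 20 minutes → departure 9:04 AM UTC on Jul 13.
Thornfield is UTC−5:00: 9:04 AM − 5:00 = 4:04 AM on Jul 13.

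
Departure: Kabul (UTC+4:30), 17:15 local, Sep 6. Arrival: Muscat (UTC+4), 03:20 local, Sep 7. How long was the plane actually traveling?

Departure in UTC: 17:15 − 4:30 = 12:45 on Sep 6.
Arrival in UTC: 03:20 − 4:00 = 23:20 on Sep 6.
Elapsed = 23:20 − 12:45 = 10 hours 35 minutes.

10 hours 35 minutes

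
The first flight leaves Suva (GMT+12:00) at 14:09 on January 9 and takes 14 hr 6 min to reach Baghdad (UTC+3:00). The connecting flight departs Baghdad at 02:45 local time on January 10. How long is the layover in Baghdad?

Convert departure to UTC: 14:09 − 12:00 = 02:09 UTC on Jan 9.
Add 14 hours and 6 minutes flight time → 16:15 UTC.
Baghdad is UTC+3:00, so local arrival = 16:15 + 3:00 = 19:15 on Jan 9.
Layover = 02:45 − 19:15 (+1 day) = 7 hours 30 minutes.

7 hours 30 minutes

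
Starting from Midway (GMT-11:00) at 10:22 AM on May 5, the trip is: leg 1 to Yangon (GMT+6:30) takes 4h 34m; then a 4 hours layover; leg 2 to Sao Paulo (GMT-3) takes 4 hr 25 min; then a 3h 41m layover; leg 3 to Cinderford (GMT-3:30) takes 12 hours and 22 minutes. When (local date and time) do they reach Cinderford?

Convert departure to UTC: 10:22 AM + 11:00 = 9:22 PM UTC on May 5.
Add 4 hours 34 minutes leg 1 → 1:56 AM UTC (May 6).
Add 4 hours layover in Yangon → 5:56 AM UTC.
Add 4 hours 25 minutes leg 2 → 10:21 AM UTC.
Add 3 hours and 41 minutes layover in Sao Paulo → 2:02 PM UTC.
Add 12 hours and 22 minutes leg 3 → 2:24 AM UTC (May 7).
Cinderford is UTC−3:30, so local arrival = 2:24 AM − 3:30 = 10:54 PM on May 6.

10:54 PM on May 6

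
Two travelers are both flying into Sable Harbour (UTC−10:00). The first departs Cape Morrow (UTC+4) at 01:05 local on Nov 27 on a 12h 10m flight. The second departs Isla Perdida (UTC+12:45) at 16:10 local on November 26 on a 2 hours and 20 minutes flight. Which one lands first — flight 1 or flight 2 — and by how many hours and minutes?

the second, by 27 hours 30 minutes

Flight 1 in UTC: 01:05 − 4:00 = 21:05 on Nov 26.
+12 hours and 10 minutes → arrive 09:15 UTC on Nov 27.
Flight 2 in UTC: 16:10 − 12:45 = 03:25 on Nov 26.
+2 hours and 20 minutes → arrive 05:45 UTC on Nov 26.
Flight 2 lands earlier by 27 hours 30 minutes.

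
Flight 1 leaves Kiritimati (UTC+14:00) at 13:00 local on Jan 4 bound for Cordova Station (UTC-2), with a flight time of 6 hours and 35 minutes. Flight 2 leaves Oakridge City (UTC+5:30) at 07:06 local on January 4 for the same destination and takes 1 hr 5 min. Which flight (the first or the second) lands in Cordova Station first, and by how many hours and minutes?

Flight 1 in UTC: 13:00 − 14:00 = 23:00 on Jan 3.
+6 hours 35 minutes → arrive 05:35 UTC on Jan 4.
Flight 2 in UTC: 07:06 − 5:30 = 01:36 on Jan 4.
+1 hour 5 minutes → arrive 02:41 UTC on Jan 4.
Flight 2 lands earlier by 2 hours 54 minutes.

the second, by 2 hours 54 minutes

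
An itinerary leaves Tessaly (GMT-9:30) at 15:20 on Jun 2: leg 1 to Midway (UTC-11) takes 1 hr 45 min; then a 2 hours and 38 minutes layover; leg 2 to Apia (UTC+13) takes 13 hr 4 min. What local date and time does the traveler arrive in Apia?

07:17 on Jun 4

Convert departure to UTC: 15:20 + 9:30 = 00:50 UTC on Jun 3.
Add 1 hour and 45 minutes leg 1 → 02:35 UTC.
Add 2 hours and 38 minutes layover in Midway → 05:13 UTC.
Add 13 hours 4 minutes leg 2 → 18:17 UTC.
Apia is UTC+13:00, so local arrival = 18:17 + 13:00 = 07:17 on Jun 4.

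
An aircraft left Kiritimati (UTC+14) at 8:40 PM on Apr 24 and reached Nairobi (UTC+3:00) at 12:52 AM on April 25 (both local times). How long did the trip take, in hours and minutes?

15 hours 12 minutes

Departure in UTC: 8:40 PM − 14:00 = 6:40 AM on Apr 24.
Arrival in UTC: 12:52 AM − 3:00 = 9:52 PM on Apr 24.
Elapsed = 9:52 PM − 6:40 AM = 15 hours 12 minutes.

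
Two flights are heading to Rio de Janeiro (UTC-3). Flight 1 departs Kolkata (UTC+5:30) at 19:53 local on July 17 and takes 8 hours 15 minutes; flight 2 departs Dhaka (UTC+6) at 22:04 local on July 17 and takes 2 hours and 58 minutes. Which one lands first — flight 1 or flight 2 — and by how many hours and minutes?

Flight 1 in UTC: 19:53 − 5:30 = 14:23 on Jul 17.
+8 hours and 15 minutes → arrive 22:38 UTC on Jul 17.
Flight 2 in UTC: 22:04 − 6:00 = 16:04 on Jul 17.
+2 hours 58 minutes → arrive 19:02 UTC on Jul 17.
Flight 2 lands earlier by 3 hours 36 minutes.

the second, by 3 hours 36 minutes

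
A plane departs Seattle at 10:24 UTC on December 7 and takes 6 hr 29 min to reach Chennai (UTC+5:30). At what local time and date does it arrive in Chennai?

22:23 on Dec 7

Departure is given in UTC: 10:24 on Dec 7.
Add 6 hours 29 minutes → 16:53 UTC.
Chennai is UTC+5:30: 16:53 + 5:30 = 22:23 on Dec 7.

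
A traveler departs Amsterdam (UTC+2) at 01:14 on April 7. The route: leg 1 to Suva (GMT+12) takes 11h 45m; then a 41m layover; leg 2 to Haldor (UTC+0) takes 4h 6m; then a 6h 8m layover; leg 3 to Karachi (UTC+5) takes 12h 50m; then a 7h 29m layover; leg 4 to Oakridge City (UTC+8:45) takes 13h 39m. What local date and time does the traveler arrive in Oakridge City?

16:37 on April 9

Convert departure to UTC: 01:14 − 2:00 = 23:14 UTC on Apr 6.
Add 11 hours and 45 minutes leg 1 → 10:59 UTC (Apr 7).
Add 41 minutes layover in Suva → 11:40 UTC.
Add 4 hours 6 minutes leg 2 → 15:46 UTC.
Add 6 hours and 8 minutes layover in Haldor → 21:54 UTC.
Add 12 hours 50 minutes leg 3 → 10:44 UTC (Apr 8).
Add 7 hours and 29 minutes layover in Karachi → 18:13 UTC.
Add 13 hours 39 minutes leg 4 → 07:52 UTC (Apr 9).
Oakridge City is UTC+8:45, so local arrival = 07:52 + 8:45 = 16:37 on Apr 9.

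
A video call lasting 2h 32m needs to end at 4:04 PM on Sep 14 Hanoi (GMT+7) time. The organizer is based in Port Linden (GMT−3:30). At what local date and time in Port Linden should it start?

Target end time in UTC: 4:04 PM − 7:00 = 9:04 AM on Sep 14.
Subtract 2 hours and 32 minutes → start 6:32 AM UTC on Sep 14.
Port Linden is UTC−3:30: 6:32 AM − 3:30 = 3:02 AM on Sep 14.

3:02 AM on September 14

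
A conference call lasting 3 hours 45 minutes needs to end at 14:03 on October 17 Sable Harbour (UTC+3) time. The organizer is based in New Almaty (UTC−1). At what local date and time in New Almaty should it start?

06:18 on Oct 17

Target end time in UTC: 14:03 − 3:00 = 11:03 on Oct 17.
Subtract 3 hours 45 minutes → start 07:18 UTC on Oct 17.
New Almaty is UTC−1:00: 07:18 − 1:00 = 06:18 on Oct 17.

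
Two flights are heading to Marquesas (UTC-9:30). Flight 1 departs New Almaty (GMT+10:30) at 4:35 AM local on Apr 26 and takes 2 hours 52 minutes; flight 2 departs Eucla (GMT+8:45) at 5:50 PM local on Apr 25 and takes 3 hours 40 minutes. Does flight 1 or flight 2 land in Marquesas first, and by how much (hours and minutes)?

the second, by 8 hours 12 minutes

Flight 1 in UTC: 4:35 AM − 10:30 = 6:05 PM on Apr 25.
+2 hours and 52 minutes → arrive 8:57 PM UTC on Apr 25.
Flight 2 in UTC: 5:50 PM − 8:45 = 9:05 AM on Apr 25.
+3 hours and 40 minutes → arrive 12:45 PM UTC on Apr 25.
Flight 2 lands earlier by 8 hours 12 minutes.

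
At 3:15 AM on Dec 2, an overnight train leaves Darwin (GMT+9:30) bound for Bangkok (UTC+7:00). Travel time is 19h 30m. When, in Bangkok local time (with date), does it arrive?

8:15 PM on December 2

Convert departure to UTC: 3:15 AM − 9:30 = 5:45 PM UTC on Dec 1.
Add 19 hours 30 minutes travel time → 1:15 PM UTC (Dec 2).
Bangkok is UTC+7:00, so local arrival = 1:15 PM + 7:00 = 8:15 PM on Dec 2.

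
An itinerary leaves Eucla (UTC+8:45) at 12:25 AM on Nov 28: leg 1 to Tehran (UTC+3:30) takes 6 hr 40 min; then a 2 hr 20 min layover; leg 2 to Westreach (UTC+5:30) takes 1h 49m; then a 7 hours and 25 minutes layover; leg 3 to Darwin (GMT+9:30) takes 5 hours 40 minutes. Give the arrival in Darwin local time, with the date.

1:04 AM on November 29

Convert departure to UTC: 12:25 AM − 8:45 = 3:40 PM UTC on Nov 27.
Add 6 hours and 40 minutes leg 1 → 10:20 PM UTC.
Add 2 hours 20 minutes layover in Tehran → 12:40 AM UTC (Nov 28).
Add 1 hour 49 minutes leg 2 → 2:29 AM UTC.
Add 7 hours 25 minutes layover in Westreach → 9:54 AM UTC.
Add 5 hours and 40 minutes leg 3 → 3:34 PM UTC.
Darwin is UTC+9:30, so local arrival = 3:34 PM + 9:30 = 1:04 AM on Nov 29.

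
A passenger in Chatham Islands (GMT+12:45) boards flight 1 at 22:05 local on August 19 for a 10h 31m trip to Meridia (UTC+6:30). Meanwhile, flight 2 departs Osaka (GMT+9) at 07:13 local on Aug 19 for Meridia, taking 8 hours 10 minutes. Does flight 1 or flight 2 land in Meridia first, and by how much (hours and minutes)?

the second, by 13 hours 28 minutes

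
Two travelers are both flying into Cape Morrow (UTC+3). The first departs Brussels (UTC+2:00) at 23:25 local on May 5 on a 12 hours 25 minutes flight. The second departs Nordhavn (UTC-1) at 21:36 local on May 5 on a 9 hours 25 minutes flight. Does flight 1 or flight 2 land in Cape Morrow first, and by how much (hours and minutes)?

the second, by 1 hour 49 minutes

Flight 1 in UTC: 23:25 − 2:00 = 21:25 on May 5.
+12 hours and 25 minutes → arrive 09:50 UTC on May 6.
Flight 2 in UTC: 21:36 + 1:00 = 22:36 on May 5.
+9 hours 25 minutes → arrive 08:01 UTC on May 6.
Flight 2 lands earlier by 1 hour 49 minutes.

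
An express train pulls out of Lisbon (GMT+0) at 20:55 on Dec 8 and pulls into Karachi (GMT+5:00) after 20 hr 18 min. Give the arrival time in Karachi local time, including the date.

Lisbon is at UTC+0, so departure is already 20:55 UTC on Dec 8.
Add 20 hours and 18 minutes travel time → 17:13 UTC (Dec 9).
Karachi is UTC+5:00, so local arrival = 17:13 + 5:00 = 22:13 on Dec 9.

22:13 on December 9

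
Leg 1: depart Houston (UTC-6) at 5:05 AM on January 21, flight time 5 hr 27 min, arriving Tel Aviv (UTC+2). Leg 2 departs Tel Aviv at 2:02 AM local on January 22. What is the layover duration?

7 hours 30 minutes

Convert departure to UTC: 5:05 AM + 6:00 = 11:05 AM UTC on Jan 21.
Add 5 hours 27 minutes flight time → 4:32 PM UTC.
Tel Aviv is UTC+2:00, so local arrival = 4:32 PM + 2:00 = 6:32 PM on Jan 21.
Layover = 2:02 AM − 6:32 PM (+1 day) = 7 hours 30 minutes.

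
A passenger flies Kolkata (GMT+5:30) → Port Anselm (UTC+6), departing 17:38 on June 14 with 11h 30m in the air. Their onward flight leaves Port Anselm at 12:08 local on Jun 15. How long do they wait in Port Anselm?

Convert departure to UTC: 17:38 − 5:30 = 12:08 UTC on Jun 14.
Add 11 hours and 30 minutes flight time → 23:38 UTC.
Port Anselm is UTC+6:00, so local arrival = 23:38 + 6:00 = 05:38 on Jun 15.
Layover = 12:08 − 05:38 = 6 hours 30 minutes.

6 hours 30 minutes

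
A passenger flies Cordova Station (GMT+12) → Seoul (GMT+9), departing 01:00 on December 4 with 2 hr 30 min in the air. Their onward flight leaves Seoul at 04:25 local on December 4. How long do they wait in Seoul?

3 hours 55 minutes

Convert departure to UTC: 01:00 − 12:00 = 13:00 UTC on Dec 3.
Add 2 hours and 30 minutes flight time → 15:30 UTC.
Seoul is UTC+9:00, so local arrival = 15:30 + 9:00 = 00:30 on Dec 4.
Layover = 04:25 − 00:30 = 3 hours 55 minutes.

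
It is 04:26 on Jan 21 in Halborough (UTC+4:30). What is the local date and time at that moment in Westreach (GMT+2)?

In UTC: 04:26 − 4:30 = 23:56 on Jan 20.
Westreach is UTC+2:00: 23:56 + 2:00 = 01:56 on Jan 21.

01:56 on Jan 21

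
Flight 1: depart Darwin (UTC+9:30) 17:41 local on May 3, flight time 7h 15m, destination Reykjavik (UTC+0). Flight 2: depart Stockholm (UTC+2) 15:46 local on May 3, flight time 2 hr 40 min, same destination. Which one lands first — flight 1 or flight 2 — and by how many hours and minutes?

Flight 1 in UTC: 17:41 − 9:30 = 08:11 on May 3.
+7 hours and 15 minutes → arrive 15:26 UTC on May 3.
Flight 2 in UTC: 15:46 − 2:00 = 13:46 on May 3.
+2 hours 40 minutes → arrive 16:26 UTC on May 3.
Flight 1 lands earlier by 1 hour.

the first, by 1 hour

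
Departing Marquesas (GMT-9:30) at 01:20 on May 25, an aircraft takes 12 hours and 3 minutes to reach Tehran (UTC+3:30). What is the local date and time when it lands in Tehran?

02:23 on May 26

Tehran is 13:00 ahead of Marquesas.
After 12 hours 3 minutes it is 13:23 in Marquesas.
Shift by the zone difference: 13:23 + 13:00 = 02:23 on May 26 in Tehran.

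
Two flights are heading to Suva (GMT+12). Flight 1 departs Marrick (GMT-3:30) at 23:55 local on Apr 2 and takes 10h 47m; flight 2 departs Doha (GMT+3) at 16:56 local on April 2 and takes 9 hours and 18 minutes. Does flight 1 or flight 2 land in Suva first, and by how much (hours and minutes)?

the second, by 14 hours 58 minutes

Flight 1 in UTC: 23:55 + 3:30 = 03:25 on Apr 3.
+10 hours and 47 minutes → arrive 14:12 UTC on Apr 3.
Flight 2 in UTC: 16:56 − 3:00 = 13:56 on Apr 2.
+9 hours 18 minutes → arrive 23:14 UTC on Apr 2.
Flight 2 lands earlier by 14 hours 58 minutes.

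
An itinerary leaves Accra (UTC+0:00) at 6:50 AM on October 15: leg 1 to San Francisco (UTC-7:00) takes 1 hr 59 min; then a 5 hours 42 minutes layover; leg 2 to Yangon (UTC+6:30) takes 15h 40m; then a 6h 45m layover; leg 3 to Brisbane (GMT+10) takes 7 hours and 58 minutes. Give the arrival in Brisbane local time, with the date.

Accra is at UTC+0, so departure is already 6:50 AM UTC on Oct 15.
Add 1 hour 59 minutes leg 1 → 8:49 AM UTC.
Add 5 hours 42 minutes layover in San Francisco → 2:31 PM UTC.
Add 15 hours 40 minutes leg 2 → 6:11 AM UTC (Oct 16).
Add 6 hours 45 minutes layover in Yangon → 12:56 PM UTC.
Add 7 hours 58 minutes leg 3 → 8:54 PM UTC.
Brisbane is UTC+10:00, so local arrival = 8:54 PM + 10:00 = 6:54 AM on Oct 17.

6:54 AM on October 17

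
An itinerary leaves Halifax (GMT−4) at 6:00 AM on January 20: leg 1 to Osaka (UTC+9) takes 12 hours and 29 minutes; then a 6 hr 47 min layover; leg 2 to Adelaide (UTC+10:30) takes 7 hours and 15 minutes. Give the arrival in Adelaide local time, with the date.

11:01 PM on Jan 21

Convert departure to UTC: 6:00 AM + 4:00 = 10:00 AM UTC on Jan 20.
Add 12 hours and 29 minutes leg 1 → 10:29 PM UTC.
Add 6 hours 47 minutes layover in Osaka → 5:16 AM UTC (Jan 21).
Add 7 hours and 15 minutes leg 2 → 12:31 PM UTC.
Adelaide is UTC+10:30, so local arrival = 12:31 PM + 10:30 = 11:01 PM on Jan 21.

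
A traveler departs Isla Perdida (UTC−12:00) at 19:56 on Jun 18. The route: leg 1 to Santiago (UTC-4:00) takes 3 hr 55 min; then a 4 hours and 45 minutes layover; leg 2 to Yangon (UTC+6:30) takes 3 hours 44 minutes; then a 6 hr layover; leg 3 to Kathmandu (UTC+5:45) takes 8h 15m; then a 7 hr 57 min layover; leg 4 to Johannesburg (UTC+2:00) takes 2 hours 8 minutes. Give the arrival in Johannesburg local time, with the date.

Convert departure to UTC: 19:56 + 12:00 = 07:56 UTC on Jun 19.
Add 3 hours and 55 minutes leg 1 → 11:51 UTC.
Add 4 hours and 45 minutes layover in Santiago → 16:36 UTC.
Add 3 hours and 44 minutes leg 2 → 20:20 UTC.
Add 6 hours layover in Yangon → 02:20 UTC (Jun 20).
Add 8 hours and 15 minutes leg 3 → 10:35 UTC.
Add 7 hours and 57 minutes layover in Kathmandu → 18:32 UTC.
Add 2 hours 8 minutes leg 4 → 20:40 UTC.
Johannesburg is UTC+2:00, so local arrival = 20:40 + 2:00 = 22:40 on Jun 20.

22:40 on Jun 20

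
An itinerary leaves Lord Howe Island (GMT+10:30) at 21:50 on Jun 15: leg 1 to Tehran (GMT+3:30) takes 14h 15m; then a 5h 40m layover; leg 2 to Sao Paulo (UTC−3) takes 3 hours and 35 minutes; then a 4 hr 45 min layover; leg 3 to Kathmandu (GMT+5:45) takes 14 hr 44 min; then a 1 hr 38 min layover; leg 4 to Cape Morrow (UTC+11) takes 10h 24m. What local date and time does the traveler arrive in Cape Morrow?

Convert departure to UTC: 21:50 − 10:30 = 11:20 UTC on Jun 15.
Add 14 hours and 15 minutes leg 1 → 01:35 UTC (Jun 16).
Add 5 hours 40 minutes layover in Tehran → 07:15 UTC.
Add 3 hours 35 minutes leg 2 → 10:50 UTC.
Add 4 hours 45 minutes layover in Sao Paulo → 15:35 UTC.
Add 14 hours and 44 minutes leg 3 → 06:19 UTC (Jun 17).
Add 1 hour and 38 minutes layover in Kathmandu → 07:57 UTC.
Add 10 hours and 24 minutes leg 4 → 18:21 UTC.
Cape Morrow is UTC+11:00, so local arrival = 18:21 + 11:00 = 05:21 on Jun 18.

05:21 on June 18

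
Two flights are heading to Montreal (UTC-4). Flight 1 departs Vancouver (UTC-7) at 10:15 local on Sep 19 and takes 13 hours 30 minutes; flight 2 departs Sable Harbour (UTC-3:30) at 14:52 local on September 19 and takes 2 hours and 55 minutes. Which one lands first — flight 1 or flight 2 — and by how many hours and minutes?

the second, by 9 hours 28 minutes

Flight 1 in UTC: 10:15 + 7:00 = 17:15 on Sep 19.
+13 hours and 30 minutes → arrive 06:45 UTC on Sep 20.
Flight 2 in UTC: 14:52 + 3:30 = 18:22 on Sep 19.
+2 hours 55 minutes → arrive 21:17 UTC on Sep 19.
Flight 2 lands earlier by 9 hours 28 minutes.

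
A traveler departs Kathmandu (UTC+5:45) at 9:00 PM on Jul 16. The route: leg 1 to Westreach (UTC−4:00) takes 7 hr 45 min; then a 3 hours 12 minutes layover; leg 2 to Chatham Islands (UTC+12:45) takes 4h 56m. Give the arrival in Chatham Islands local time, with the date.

7:53 PM on July 17

Convert departure to UTC: 9:00 PM − 5:45 = 3:15 PM UTC on Jul 16.
Add 7 hours and 45 minutes leg 1 → 11:00 PM UTC.
Add 3 hours 12 minutes layover in Westreach → 2:12 AM UTC (Jul 17).
Add 4 hours 56 minutes leg 2 → 7:08 AM UTC.
Chatham Islands is UTC+12:45, so local arrival = 7:08 AM + 12:45 = 7:53 PM on Jul 17.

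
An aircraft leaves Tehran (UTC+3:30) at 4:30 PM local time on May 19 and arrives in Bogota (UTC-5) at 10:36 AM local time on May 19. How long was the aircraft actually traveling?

2 hours 36 minutes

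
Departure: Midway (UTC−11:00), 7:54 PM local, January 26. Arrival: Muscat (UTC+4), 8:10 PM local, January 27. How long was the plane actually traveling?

9 hours 16 minutes

Muscat is 15:00 ahead of Midway.
Clock-face elapsed time (ignoring zones) is 24 hours 16 minutes.
Actual elapsed = 24 hours 16 minutes − 15:00 = 9 hours 16 minutes.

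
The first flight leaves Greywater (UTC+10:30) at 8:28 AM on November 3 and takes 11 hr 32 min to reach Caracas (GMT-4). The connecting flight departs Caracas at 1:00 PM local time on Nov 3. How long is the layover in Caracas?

7 hours 30 minutes

Convert departure to UTC: 8:28 AM − 10:30 = 9:58 PM UTC on Nov 2.
Add 11 hours 32 minutes flight time → 9:30 AM UTC (Nov 3).
Caracas is UTC−4:00, so local arrival = 9:30 AM − 4:00 = 5:30 AM on Nov 3.
Layover = 1:00 PM − 5:30 AM = 7 hours 30 minutes.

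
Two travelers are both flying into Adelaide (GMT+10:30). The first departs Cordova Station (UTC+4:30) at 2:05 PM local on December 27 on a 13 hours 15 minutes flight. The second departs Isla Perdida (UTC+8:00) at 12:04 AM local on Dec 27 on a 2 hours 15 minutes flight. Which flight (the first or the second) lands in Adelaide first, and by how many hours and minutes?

the second, by 28 hours 31 minutes

Flight 1 in UTC: 2:05 PM − 4:30 = 9:35 AM on Dec 27.
+13 hours 15 minutes → arrive 10:50 PM UTC on Dec 27.
Flight 2 in UTC: 12:04 AM − 8:00 = 4:04 PM on Dec 26.
+2 hours 15 minutes → arrive 6:19 PM UTC on Dec 26.
Flight 2 lands earlier by 28 hours 31 minutes.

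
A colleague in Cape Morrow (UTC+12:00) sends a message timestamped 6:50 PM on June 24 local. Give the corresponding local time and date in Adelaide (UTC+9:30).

4:20 PM on June 24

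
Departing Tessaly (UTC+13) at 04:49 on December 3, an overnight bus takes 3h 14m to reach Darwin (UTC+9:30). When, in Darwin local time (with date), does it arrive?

04:33 on December 3

Darwin is 3:30 behind Tessaly.
After 3 hours 14 minutes it is 08:03 in Tessaly.
Shift by the zone difference: 08:03 − 3:30 = 04:33 on Dec 3 in Darwin.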